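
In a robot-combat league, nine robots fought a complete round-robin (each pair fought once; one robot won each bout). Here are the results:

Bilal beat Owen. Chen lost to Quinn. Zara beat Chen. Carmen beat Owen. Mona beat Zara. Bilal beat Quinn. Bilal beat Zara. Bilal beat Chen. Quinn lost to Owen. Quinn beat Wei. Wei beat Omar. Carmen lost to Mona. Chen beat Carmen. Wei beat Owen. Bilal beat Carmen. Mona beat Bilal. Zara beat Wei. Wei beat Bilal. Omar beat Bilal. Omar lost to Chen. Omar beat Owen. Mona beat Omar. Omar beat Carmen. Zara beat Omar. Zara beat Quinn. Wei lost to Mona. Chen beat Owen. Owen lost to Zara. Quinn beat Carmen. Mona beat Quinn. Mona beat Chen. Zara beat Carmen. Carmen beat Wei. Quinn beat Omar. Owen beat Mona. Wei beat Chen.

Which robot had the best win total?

Mona

Win totals: Bilal 5, Owen 2, Quinn 4, Mona 7, Zara 6, Carmen 2, Chen 3, Wei 4, Omar 3.
Mona leads with 7 wins (next highest: 6).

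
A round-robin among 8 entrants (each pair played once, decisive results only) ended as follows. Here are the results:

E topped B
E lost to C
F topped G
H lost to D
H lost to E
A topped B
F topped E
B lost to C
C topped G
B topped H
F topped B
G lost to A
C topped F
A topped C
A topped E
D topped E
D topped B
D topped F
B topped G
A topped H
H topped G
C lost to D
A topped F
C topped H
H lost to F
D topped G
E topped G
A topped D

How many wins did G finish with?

0

G's results: beat no one; lost to A, B, C, D, E, F, H.
That is 0 wins.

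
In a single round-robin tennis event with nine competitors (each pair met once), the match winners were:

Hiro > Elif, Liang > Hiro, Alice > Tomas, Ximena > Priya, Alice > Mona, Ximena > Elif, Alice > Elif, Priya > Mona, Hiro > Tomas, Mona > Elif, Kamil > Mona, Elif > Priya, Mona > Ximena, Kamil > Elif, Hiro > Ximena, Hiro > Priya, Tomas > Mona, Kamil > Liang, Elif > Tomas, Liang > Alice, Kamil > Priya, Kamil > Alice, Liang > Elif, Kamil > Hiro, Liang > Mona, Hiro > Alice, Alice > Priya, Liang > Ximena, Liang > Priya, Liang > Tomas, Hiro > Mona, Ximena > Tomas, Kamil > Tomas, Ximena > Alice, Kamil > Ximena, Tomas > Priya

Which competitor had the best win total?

Win totals: Elif 2, Liang 7, Hiro 6, Priya 1, Mona 2, Kamil 8, Tomas 2, Ximena 4, Alice 4.
Kamil leads with 8 wins (next highest: 7).

Kamil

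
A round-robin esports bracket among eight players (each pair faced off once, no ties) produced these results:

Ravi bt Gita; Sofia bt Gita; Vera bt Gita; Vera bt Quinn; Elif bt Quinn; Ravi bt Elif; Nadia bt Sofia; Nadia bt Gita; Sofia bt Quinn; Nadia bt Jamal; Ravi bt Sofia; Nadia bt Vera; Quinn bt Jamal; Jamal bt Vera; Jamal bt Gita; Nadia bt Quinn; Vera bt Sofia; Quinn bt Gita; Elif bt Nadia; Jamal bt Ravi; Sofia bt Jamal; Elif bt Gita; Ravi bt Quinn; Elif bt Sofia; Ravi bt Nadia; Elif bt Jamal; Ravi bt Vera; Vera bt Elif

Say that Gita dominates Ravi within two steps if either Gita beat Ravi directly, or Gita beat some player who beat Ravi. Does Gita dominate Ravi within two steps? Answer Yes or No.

No

Gita did not beat Ravi directly.
Gita beat no one, so there is no intermediate player.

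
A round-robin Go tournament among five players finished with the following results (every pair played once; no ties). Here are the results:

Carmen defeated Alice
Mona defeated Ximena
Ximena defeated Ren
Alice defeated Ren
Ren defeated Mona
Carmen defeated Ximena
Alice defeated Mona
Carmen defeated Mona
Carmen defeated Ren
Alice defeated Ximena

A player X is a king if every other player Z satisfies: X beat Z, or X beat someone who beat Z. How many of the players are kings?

1

Ren cannot reach Alice, Carmen in two steps.
Mona cannot reach Alice, Carmen in two steps.
Alice cannot reach Carmen in two steps.
Ximena cannot reach Alice, Carmen in two steps.
Carmen reaches everyone (king).
Kings: Carmen — 1.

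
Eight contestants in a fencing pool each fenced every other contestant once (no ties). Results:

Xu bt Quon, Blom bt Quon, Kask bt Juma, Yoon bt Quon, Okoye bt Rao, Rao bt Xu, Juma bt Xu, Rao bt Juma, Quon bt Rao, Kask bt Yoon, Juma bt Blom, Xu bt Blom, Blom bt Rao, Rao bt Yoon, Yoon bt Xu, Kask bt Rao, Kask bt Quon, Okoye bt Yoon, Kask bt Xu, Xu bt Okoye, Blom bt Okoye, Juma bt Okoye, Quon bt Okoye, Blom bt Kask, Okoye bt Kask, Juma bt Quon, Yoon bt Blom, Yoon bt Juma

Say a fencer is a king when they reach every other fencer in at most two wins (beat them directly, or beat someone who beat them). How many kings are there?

Xu cannot reach Juma in two steps.
Juma reaches everyone (king).
Quon cannot reach Blom in two steps.
Rao cannot reach Kask in two steps.
Yoon reaches everyone (king).
Kask reaches everyone (king).
Blom reaches everyone (king).
Okoye reaches everyone (king).
Kings: Juma, Yoon, Kask, Blom, Okoye — 5.

5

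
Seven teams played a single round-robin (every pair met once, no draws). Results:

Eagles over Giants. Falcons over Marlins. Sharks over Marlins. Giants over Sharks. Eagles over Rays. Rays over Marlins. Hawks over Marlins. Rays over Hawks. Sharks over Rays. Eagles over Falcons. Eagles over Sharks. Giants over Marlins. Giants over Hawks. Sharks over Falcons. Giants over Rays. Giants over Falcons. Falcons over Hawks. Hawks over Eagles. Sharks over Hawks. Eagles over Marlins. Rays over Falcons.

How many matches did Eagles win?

5

Eagles' results: beat Rays, Giants, Falcons, Marlins, Sharks; lost to Hawks.
That is 5 wins.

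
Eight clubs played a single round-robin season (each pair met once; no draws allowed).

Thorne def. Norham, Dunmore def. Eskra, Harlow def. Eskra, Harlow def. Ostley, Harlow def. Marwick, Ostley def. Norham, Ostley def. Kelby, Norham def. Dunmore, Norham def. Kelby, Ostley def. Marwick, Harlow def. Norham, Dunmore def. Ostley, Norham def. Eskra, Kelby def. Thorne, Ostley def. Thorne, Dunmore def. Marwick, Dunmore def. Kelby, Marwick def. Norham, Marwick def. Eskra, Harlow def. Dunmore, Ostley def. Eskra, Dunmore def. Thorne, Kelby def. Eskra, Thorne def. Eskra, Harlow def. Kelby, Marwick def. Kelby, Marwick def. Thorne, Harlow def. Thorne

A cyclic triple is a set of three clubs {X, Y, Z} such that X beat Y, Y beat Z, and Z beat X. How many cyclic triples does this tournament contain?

4

Win totals: Thorne 2, Marwick 4, Eskra 0, Harlow 7, Ostley 5, Dunmore 5, Kelby 2, Norham 3.
A club with w wins dominates both others in C(w,2) triples; summing gives 1 + 6 + 0 + 21 + 10 + 10 + 1 + 3 = 52 transitive triples.
Total triples C(8,3) = 56, so cyclic triples = 56 − 52 = 4.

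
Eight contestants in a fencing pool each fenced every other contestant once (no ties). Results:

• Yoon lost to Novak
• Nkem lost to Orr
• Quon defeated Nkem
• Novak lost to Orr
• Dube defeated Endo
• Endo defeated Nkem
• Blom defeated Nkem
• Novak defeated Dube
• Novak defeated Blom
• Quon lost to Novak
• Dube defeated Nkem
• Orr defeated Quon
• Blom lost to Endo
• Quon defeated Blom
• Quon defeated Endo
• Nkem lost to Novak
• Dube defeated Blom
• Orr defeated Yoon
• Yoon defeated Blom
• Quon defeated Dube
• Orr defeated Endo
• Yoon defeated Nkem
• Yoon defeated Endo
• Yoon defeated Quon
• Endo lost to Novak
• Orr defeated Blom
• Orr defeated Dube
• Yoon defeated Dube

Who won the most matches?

Orr

Win totals: Quon 4, Yoon 5, Novak 6, Orr 7, Nkem 0, Dube 3, Endo 2, Blom 1.
Orr leads with 7 wins (next highest: 6).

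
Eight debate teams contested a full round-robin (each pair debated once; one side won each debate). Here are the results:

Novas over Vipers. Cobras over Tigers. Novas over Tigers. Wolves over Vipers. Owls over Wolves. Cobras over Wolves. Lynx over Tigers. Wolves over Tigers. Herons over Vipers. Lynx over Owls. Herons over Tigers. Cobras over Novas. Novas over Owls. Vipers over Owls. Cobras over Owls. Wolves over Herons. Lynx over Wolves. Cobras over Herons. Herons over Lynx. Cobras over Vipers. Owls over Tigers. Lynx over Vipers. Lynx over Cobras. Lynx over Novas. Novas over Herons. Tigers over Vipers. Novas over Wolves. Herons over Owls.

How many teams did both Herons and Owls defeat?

Herons beat: Tigers, Lynx, Owls, Vipers.
Owls beat: Tigers, Wolves.
Both beat: Tigers — 1.

1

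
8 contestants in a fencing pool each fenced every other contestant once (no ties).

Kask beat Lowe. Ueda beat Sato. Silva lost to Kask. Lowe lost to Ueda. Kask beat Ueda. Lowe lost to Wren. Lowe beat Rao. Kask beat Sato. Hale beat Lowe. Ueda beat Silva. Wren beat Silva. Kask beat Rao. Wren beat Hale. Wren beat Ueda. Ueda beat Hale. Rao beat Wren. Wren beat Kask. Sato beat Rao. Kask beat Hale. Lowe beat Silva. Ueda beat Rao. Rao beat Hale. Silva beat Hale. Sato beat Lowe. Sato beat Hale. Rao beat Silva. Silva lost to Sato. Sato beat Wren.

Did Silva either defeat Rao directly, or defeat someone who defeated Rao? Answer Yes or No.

Silva did not beat Rao directly.
Silva beat Hale, but each of them lost to Rao. No two-step path.

No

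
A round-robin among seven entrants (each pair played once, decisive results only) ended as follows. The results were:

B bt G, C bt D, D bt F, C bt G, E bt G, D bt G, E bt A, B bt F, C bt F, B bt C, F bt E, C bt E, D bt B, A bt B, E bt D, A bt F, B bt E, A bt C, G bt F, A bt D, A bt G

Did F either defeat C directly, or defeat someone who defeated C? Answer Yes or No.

F did not beat C directly.
F beat E, but each of them lost to C. No two-step path.

No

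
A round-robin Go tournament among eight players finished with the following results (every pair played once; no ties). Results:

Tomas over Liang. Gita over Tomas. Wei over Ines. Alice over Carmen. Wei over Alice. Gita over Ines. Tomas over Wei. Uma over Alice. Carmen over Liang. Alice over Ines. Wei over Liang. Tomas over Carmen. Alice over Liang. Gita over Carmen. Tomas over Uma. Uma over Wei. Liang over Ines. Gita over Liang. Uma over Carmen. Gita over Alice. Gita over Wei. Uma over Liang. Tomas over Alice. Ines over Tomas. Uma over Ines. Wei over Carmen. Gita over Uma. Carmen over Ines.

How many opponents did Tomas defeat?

5

Tomas' results: beat Carmen, Liang, Wei, Alice, Uma; lost to Gita, Ines.
That is 5 wins.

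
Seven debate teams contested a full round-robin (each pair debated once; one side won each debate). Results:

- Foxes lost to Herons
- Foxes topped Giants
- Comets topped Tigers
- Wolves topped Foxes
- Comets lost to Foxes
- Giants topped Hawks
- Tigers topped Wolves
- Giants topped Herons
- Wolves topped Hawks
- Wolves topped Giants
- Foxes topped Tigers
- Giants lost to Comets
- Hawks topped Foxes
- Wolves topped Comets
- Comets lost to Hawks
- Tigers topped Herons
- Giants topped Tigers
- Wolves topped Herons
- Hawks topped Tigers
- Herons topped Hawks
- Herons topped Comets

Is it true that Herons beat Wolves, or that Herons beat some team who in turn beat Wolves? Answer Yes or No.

No

Herons did not beat Wolves directly.
Herons beat Hawks, Foxes, Comets, but each of them lost to Wolves. No two-step path.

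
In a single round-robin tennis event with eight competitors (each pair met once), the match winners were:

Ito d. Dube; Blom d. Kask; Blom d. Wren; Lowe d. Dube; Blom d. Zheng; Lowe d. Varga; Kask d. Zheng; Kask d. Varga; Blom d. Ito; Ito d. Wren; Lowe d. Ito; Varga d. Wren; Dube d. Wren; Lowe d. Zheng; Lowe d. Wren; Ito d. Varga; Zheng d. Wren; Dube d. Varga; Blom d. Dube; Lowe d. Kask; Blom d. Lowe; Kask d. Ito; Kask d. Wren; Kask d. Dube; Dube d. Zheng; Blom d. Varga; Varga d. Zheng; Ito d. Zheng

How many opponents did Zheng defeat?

1

Zheng's results: beat Wren; lost to Varga, Lowe, Ito, Dube, Blom, Kask.
That is 1 win.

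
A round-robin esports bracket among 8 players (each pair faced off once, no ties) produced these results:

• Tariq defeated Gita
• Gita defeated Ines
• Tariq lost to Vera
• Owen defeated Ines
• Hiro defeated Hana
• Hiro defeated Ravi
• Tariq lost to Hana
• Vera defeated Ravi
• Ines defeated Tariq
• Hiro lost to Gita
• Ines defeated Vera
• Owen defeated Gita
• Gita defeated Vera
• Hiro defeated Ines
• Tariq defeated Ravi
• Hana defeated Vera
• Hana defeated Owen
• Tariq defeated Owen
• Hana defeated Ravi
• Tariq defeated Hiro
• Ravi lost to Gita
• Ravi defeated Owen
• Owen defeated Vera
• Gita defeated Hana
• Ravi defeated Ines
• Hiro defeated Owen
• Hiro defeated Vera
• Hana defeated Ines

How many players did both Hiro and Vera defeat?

Hiro beat: Vera, Ines, Owen, Hana, Ravi.
Vera beat: Tariq, Ravi.
Both beat: Ravi — 1.

1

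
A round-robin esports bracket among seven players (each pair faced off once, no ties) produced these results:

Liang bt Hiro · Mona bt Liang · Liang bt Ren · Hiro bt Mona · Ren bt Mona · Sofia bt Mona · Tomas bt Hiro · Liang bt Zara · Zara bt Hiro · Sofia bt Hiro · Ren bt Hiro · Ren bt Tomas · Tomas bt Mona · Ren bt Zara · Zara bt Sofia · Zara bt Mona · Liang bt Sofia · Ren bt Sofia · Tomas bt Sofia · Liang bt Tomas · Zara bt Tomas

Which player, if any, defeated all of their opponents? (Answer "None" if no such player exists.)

None

Highest win total is Ren with 5 (out of 6 possible).
Ren lost to Liang, so no player went undefeated.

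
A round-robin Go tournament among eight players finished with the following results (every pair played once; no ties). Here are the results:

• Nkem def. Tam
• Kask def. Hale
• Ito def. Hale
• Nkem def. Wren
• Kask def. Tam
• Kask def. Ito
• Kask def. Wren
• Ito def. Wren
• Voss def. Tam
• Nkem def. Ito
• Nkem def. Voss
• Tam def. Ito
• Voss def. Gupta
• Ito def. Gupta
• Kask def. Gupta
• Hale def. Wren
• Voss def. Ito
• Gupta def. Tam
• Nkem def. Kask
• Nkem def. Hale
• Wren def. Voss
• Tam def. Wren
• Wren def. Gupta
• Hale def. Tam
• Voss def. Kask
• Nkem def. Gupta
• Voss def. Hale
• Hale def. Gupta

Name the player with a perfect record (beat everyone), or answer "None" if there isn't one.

Nkem

Nkem has 7 wins out of 7 opponents — a perfect record.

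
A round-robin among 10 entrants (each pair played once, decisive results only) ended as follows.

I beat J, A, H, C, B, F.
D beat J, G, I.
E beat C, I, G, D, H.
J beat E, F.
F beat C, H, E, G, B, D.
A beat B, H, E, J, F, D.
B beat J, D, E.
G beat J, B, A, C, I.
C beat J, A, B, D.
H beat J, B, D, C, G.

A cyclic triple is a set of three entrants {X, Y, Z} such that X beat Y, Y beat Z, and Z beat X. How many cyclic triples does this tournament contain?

32

Win totals: A 6, B 3, C 4, D 3, E 5, F 6, G 5, H 5, I 6, J 2.
An entrant with w wins dominates both others in C(w,2) triples; summing gives 15 + 3 + 6 + 3 + 10 + 15 + 10 + 10 + 15 + 1 = 88 transitive triples.
Total triples C(10,3) = 120, so cyclic triples = 120 − 88 = 32.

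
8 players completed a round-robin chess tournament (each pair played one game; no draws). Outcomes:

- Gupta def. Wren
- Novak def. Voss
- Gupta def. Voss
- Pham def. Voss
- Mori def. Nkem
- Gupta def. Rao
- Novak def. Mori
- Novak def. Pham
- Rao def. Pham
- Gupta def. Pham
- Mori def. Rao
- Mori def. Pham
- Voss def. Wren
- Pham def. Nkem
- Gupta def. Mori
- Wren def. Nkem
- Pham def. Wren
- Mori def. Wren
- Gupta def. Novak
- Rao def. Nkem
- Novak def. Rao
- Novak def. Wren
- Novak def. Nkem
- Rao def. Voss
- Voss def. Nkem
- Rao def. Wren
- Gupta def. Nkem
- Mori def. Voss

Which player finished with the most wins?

Gupta

Win totals: Voss 2, Novak 6, Rao 4, Mori 5, Nkem 0, Wren 1, Gupta 7, Pham 3.
Gupta leads with 7 wins (next highest: 6).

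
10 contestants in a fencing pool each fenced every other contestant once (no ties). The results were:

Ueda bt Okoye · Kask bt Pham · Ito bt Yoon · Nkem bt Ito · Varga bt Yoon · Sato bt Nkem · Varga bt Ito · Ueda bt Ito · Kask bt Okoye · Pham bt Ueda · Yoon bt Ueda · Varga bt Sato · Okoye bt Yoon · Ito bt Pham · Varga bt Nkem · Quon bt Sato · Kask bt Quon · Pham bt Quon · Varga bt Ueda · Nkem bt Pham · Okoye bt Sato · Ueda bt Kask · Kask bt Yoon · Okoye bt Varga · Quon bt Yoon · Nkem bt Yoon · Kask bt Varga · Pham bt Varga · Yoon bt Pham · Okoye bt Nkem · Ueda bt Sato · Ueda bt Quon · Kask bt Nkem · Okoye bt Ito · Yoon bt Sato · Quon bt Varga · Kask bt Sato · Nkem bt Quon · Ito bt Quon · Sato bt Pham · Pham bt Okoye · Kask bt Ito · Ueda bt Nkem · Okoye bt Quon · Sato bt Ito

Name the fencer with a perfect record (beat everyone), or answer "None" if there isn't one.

None

Highest win total is Kask with 8 (out of 9 possible).
Kask lost to Ueda, so no fencer went undefeated.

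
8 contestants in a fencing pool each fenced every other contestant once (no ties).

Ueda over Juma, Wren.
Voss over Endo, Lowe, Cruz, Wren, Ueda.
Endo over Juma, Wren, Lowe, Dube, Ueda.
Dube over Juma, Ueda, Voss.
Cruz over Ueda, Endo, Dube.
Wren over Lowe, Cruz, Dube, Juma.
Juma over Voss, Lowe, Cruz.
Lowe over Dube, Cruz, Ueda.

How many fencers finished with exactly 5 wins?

2

Win totals: Cruz 3, Dube 3, Lowe 3, Ueda 2, Juma 3, Endo 5, Voss 5, Wren 4.
Exactly 5: Endo, Voss — 2 fencers.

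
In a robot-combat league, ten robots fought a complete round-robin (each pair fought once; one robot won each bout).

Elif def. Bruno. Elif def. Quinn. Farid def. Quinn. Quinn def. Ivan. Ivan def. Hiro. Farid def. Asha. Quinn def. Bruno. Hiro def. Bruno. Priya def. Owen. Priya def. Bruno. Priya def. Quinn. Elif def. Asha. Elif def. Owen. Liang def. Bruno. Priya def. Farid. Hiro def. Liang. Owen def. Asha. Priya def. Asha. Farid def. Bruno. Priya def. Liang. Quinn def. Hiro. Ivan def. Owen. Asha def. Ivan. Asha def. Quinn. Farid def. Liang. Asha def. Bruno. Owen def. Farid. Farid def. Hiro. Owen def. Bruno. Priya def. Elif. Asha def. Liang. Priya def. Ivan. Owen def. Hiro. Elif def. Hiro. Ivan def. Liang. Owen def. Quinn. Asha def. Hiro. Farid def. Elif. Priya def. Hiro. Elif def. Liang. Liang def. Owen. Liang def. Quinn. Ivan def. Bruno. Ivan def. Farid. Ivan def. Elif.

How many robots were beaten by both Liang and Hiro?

1

Liang beat: Quinn, Bruno, Owen.
Hiro beat: Liang, Bruno.
Both beat: Bruno — 1.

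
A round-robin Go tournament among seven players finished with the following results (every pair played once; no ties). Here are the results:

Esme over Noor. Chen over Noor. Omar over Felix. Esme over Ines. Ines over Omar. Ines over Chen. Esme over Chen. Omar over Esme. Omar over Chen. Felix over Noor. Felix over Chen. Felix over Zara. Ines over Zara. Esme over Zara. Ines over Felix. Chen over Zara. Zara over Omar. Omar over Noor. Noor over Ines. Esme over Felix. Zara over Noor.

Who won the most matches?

Win totals: Esme 5, Zara 2, Chen 2, Felix 3, Noor 1, Omar 4, Ines 4.
Esme leads with 5 wins (next highest: 4).

Esme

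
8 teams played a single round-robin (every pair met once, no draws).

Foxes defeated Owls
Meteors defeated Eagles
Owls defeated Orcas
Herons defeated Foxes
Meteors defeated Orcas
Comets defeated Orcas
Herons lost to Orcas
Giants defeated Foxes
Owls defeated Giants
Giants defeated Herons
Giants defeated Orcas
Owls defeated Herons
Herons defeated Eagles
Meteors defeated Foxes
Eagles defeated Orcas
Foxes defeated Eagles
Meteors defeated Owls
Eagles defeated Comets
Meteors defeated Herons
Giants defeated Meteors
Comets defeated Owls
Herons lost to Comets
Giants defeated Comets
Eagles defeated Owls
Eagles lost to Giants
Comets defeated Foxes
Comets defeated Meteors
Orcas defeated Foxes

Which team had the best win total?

Giants

Win totals: Giants 6, Foxes 2, Owls 3, Eagles 3, Orcas 2, Meteors 5, Comets 5, Herons 2.
Giants leads with 6 wins (next highest: 5).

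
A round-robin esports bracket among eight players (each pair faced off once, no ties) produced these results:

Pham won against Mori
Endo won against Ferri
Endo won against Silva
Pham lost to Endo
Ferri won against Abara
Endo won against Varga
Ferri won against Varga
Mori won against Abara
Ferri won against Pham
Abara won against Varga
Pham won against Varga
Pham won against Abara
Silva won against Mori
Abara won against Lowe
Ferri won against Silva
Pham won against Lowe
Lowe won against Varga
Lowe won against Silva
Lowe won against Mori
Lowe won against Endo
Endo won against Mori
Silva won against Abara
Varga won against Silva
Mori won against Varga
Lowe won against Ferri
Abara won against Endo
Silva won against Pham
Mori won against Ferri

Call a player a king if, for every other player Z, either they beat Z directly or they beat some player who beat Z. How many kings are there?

Mori reaches everyone (king).
Silva reaches everyone (king).
Varga cannot reach Endo, Ferri, Lowe in two steps.
Endo reaches everyone (king).
Pham reaches everyone (king).
Abara reaches everyone (king).
Ferri reaches everyone (king).
Lowe reaches everyone (king).
Kings: Mori, Silva, Endo, Pham, Abara, Ferri, Lowe — 7.

7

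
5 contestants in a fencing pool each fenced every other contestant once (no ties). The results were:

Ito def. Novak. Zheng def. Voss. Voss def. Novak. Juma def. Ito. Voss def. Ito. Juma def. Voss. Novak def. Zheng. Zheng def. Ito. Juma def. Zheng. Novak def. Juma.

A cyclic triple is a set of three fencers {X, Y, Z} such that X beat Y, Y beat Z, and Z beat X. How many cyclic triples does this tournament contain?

4

Of the C(5,3) = 10 triples, the cyclic ones are: {Voss, Zheng, Novak}; {Voss, Novak, Juma}; {Zheng, Novak, Ito}; {Novak, Juma, Ito}.
That is 4.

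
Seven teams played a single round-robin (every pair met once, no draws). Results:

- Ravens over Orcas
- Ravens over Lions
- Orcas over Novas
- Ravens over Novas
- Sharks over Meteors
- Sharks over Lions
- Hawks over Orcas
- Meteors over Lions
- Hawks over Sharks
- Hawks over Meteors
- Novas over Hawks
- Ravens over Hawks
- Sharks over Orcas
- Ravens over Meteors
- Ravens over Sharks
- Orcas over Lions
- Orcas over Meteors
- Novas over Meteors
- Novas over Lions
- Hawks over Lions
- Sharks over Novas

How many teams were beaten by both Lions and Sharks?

Lions beat: no one.
Sharks beat: Novas, Orcas, Lions, Meteors.
No one was beaten by both.

0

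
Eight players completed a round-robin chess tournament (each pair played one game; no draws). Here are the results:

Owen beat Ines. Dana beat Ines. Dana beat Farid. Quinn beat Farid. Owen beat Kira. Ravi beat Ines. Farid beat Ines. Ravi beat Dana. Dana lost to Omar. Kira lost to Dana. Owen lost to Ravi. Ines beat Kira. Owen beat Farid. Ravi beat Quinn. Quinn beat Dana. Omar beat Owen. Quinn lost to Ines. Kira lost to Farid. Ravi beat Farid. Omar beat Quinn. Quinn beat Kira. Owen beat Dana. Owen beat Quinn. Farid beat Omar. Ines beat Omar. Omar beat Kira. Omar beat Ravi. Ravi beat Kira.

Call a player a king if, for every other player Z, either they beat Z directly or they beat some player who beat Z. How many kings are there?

4

Quinn cannot reach Owen, Ravi in two steps.
Omar reaches everyone (king).
Farid reaches everyone (king).
Kira cannot reach Quinn, Omar, Farid, Ines, Owen, Dana, Ravi in two steps.
Ines reaches everyone (king).
Owen cannot reach Ravi in two steps.
Dana cannot reach Owen, Ravi in two steps.
Ravi reaches everyone (king).
Kings: Omar, Farid, Ines, Ravi — 4.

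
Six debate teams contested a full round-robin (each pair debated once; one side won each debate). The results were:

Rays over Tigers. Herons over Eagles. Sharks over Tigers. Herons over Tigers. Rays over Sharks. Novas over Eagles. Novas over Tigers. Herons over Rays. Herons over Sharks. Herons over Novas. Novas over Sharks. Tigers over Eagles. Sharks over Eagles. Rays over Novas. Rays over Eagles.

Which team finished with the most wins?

Win totals: Novas 3, Herons 5, Tigers 1, Sharks 2, Eagles 0, Rays 4.
Herons leads with 5 wins (next highest: 4).

Herons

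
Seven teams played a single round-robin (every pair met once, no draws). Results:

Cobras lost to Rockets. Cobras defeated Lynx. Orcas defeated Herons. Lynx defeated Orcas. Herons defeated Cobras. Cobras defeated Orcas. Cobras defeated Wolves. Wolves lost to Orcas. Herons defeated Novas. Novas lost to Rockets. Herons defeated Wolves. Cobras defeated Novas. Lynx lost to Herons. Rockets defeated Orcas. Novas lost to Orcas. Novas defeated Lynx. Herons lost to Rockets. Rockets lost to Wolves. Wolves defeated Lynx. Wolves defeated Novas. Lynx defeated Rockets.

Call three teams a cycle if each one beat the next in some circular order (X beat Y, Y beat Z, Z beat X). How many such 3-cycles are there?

10

Win totals: Herons 4, Wolves 3, Novas 1, Lynx 2, Rockets 4, Cobras 4, Orcas 3.
A team with w wins dominates both others in C(w,2) triples; summing gives 6 + 3 + 0 + 1 + 6 + 6 + 3 = 25 transitive triples.
Total triples C(7,3) = 35, so cyclic triples = 35 − 25 = 10.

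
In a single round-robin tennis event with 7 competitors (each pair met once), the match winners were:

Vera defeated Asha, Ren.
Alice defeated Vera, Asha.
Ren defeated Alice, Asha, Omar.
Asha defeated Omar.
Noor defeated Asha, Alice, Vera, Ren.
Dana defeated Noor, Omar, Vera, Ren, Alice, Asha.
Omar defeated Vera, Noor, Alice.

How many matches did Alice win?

2

Alice's results: beat Asha, Vera; lost to Omar, Ren, Dana, Noor.
That is 2 wins.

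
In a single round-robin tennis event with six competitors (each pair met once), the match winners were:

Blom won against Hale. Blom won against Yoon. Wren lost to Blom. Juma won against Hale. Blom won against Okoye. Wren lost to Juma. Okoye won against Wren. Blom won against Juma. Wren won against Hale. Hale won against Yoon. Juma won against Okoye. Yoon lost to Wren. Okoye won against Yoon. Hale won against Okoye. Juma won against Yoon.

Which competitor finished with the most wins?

Win totals: Blom 5, Wren 2, Okoye 2, Yoon 0, Juma 4, Hale 2.
Blom leads with 5 wins (next highest: 4).

Blom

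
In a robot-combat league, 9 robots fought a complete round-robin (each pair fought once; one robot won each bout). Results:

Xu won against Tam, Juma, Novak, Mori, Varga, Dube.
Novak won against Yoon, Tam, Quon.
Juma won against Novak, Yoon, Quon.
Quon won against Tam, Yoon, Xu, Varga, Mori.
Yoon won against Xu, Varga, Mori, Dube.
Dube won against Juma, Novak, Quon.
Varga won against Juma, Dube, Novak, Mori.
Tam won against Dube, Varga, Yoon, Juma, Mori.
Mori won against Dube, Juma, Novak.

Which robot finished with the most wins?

Xu

Win totals: Tam 5, Xu 6, Novak 3, Mori 3, Varga 4, Yoon 4, Juma 3, Dube 3, Quon 5.
Xu leads with 6 wins (next highest: 5).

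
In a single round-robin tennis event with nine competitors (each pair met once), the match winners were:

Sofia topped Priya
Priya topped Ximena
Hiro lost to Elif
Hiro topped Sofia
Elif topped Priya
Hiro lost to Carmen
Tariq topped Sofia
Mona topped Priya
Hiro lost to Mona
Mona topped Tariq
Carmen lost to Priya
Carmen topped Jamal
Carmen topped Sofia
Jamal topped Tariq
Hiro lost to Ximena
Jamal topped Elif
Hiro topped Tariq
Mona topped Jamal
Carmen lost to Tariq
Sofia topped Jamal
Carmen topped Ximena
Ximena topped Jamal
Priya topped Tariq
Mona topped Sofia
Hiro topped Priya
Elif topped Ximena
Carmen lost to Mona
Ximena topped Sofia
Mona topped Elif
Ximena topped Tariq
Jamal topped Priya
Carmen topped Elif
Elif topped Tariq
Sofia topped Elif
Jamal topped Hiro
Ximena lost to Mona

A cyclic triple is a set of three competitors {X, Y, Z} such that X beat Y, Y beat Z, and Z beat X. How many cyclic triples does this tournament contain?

Win totals: Hiro 3, Elif 4, Sofia 3, Jamal 4, Priya 3, Ximena 4, Carmen 5, Tariq 2, Mona 8.
A competitor with w wins dominates both others in C(w,2) triples; summing gives 3 + 6 + 3 + 6 + 3 + 6 + 10 + 1 + 28 = 66 transitive triples.
Total triples C(9,3) = 84, so cyclic triples = 84 − 66 = 18.

18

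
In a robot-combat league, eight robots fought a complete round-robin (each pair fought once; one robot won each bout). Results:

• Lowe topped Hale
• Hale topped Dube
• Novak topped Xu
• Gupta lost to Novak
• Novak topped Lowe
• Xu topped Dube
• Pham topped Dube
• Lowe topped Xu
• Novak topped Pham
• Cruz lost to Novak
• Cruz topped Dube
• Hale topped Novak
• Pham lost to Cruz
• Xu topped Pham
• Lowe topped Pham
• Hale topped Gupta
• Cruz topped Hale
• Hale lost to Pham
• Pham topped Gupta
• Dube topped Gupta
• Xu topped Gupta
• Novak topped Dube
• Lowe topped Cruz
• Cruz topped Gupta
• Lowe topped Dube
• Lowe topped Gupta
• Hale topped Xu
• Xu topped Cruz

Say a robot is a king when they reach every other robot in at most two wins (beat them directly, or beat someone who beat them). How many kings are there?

Lowe reaches everyone (king).
Cruz cannot reach Lowe in two steps.
Xu cannot reach Lowe, Novak in two steps.
Pham cannot reach Lowe, Cruz in two steps.
Novak reaches everyone (king).
Dube cannot reach Lowe, Cruz, Xu, Pham, Novak, Hale in two steps.
Gupta cannot reach Lowe, Cruz, Xu, Pham, Novak, Dube, Hale in two steps.
Hale reaches everyone (king).
Kings: Lowe, Novak, Hale — 3.

3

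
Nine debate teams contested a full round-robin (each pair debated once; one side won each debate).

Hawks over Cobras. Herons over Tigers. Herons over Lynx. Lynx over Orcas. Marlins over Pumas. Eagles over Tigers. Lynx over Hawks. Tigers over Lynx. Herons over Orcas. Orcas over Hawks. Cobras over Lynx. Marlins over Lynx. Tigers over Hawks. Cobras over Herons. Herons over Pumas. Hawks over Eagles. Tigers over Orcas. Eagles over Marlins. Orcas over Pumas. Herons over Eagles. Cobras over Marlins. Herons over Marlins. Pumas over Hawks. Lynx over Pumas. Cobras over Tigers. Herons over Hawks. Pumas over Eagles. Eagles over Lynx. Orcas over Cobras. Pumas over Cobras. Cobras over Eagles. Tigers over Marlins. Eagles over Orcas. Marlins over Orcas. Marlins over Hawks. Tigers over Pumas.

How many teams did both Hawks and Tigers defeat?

Hawks beat: Eagles, Cobras.
Tigers beat: Hawks, Orcas, Marlins, Pumas, Lynx.
No one was beaten by both.

0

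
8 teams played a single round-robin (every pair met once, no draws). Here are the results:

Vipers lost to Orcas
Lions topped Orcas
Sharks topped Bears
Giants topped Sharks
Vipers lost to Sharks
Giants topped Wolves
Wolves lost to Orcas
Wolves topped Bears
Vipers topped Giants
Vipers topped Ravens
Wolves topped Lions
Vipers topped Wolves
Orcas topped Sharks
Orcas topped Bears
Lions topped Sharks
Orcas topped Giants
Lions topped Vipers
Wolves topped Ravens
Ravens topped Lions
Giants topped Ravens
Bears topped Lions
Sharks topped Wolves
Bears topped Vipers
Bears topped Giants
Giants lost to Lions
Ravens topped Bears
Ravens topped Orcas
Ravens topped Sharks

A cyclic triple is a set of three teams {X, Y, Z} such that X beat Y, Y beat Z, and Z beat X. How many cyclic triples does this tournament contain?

19

Win totals: Ravens 4, Orcas 5, Vipers 3, Wolves 3, Giants 3, Bears 3, Sharks 3, Lions 4.
A team with w wins dominates both others in C(w,2) triples; summing gives 6 + 10 + 3 + 3 + 3 + 3 + 3 + 6 = 37 transitive triples.
Total triples C(8,3) = 56, so cyclic triples = 56 − 37 = 19.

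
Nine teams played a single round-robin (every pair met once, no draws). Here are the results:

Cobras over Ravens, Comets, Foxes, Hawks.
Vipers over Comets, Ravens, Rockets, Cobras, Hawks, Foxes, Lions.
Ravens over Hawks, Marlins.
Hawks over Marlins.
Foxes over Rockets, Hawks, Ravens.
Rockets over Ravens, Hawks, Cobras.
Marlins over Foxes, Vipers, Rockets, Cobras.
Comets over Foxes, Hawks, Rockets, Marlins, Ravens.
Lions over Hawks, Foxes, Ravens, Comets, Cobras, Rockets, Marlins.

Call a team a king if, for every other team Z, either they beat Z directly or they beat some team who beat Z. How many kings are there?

3

Marlins reaches everyone (king).
Hawks cannot reach Comets, Ravens, Lions in two steps.
Foxes cannot reach Comets, Vipers, Lions in two steps.
Comets cannot reach Lions in two steps.
Vipers reaches everyone (king).
Cobras cannot reach Vipers, Lions in two steps.
Ravens cannot reach Comets, Lions in two steps.
Lions reaches everyone (king).
Rockets cannot reach Vipers, Lions in two steps.
Kings: Marlins, Vipers, Lions — 3.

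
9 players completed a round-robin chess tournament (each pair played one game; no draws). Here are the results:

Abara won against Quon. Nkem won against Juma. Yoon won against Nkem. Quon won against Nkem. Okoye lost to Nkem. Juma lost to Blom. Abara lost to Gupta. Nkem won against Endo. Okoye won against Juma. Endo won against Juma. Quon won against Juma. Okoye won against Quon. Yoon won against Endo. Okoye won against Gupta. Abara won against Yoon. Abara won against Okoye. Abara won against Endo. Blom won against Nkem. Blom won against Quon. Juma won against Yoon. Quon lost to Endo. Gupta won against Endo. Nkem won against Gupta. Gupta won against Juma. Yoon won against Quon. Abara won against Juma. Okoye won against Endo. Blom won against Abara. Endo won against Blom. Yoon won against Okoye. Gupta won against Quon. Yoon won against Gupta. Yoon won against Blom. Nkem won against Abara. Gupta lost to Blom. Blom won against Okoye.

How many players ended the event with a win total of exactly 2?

Win totals: Quon 2, Nkem 5, Endo 3, Yoon 6, Abara 5, Gupta 4, Okoye 4, Blom 6, Juma 1.
Exactly 2: Quon — 1 player.

1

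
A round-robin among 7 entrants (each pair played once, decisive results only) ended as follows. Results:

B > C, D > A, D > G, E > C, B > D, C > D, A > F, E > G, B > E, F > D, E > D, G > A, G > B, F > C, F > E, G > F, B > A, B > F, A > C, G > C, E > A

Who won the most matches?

B

Win totals: A 2, B 5, C 1, D 2, E 4, F 3, G 4.
B leads with 5 wins (next highest: 4).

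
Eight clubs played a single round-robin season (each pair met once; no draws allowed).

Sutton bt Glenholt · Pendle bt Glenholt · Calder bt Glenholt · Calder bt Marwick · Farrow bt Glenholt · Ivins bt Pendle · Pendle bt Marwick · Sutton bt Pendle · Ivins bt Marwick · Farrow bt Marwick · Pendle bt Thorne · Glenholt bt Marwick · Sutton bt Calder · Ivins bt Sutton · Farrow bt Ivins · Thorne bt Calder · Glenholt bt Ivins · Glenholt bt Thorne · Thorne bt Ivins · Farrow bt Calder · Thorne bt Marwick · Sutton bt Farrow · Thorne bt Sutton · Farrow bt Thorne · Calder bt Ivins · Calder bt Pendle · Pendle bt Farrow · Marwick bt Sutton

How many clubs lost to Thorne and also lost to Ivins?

Thorne beat: Calder, Sutton, Marwick, Ivins.
Ivins beat: Pendle, Sutton, Marwick.
Both beat: Sutton, Marwick — 2.

2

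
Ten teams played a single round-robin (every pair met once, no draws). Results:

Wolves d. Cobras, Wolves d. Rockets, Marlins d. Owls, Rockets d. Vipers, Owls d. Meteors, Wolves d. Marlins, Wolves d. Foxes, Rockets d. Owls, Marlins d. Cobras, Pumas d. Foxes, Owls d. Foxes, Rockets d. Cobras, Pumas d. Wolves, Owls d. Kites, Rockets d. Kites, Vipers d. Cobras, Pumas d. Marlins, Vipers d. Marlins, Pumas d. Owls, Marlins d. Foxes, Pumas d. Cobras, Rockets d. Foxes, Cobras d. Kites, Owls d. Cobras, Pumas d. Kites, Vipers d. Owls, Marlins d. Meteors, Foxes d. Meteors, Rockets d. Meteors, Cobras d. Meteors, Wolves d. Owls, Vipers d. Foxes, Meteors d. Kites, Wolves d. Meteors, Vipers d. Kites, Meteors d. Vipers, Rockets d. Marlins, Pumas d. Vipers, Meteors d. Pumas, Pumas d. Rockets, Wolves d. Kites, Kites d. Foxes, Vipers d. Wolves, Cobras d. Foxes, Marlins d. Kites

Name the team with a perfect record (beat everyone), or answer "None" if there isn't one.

Highest win total is Pumas with 8 (out of 9 possible).
Pumas lost to Meteors, so no team went undefeated.

None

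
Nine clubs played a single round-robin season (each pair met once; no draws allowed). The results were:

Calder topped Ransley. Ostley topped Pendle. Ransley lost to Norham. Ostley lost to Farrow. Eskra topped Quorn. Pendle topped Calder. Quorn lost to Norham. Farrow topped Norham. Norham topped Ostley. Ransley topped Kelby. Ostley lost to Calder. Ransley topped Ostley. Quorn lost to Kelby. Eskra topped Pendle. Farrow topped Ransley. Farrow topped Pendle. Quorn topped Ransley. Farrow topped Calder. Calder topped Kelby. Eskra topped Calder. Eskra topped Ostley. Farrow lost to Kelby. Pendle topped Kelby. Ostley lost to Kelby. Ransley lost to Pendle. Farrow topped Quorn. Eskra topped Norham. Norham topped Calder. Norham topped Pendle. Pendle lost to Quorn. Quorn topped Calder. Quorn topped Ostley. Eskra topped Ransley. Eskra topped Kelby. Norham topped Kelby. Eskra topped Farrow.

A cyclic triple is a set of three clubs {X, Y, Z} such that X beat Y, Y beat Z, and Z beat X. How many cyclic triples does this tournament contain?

Win totals: Pendle 3, Farrow 6, Eskra 8, Calder 3, Kelby 3, Ostley 1, Quorn 4, Norham 6, Ransley 2.
A club with w wins dominates both others in C(w,2) triples; summing gives 3 + 15 + 28 + 3 + 3 + 0 + 6 + 15 + 1 = 74 transitive triples.
Total triples C(9,3) = 84, so cyclic triples = 84 − 74 = 10.

10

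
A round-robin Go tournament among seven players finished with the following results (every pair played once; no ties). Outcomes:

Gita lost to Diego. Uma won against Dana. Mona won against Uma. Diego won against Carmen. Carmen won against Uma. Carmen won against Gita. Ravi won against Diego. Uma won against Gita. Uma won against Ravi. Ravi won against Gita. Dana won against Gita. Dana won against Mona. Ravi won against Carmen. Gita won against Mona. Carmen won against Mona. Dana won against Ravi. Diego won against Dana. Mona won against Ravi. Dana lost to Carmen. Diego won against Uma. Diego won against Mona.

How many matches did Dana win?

Dana's results: beat Mona, Gita, Ravi; lost to Uma, Diego, Carmen.
That is 3 wins.

3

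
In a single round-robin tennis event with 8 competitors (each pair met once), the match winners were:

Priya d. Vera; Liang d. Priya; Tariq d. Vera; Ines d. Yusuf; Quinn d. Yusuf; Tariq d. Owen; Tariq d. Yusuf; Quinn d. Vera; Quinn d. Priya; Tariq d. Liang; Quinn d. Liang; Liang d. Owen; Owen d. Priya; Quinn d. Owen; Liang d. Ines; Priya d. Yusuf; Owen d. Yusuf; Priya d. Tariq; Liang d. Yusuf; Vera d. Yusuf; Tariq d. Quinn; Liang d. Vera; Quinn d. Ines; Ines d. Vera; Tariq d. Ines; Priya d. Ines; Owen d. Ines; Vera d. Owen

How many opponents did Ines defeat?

Ines' results: beat Vera, Yusuf; lost to Priya, Owen, Liang, Tariq, Quinn.
That is 2 wins.

2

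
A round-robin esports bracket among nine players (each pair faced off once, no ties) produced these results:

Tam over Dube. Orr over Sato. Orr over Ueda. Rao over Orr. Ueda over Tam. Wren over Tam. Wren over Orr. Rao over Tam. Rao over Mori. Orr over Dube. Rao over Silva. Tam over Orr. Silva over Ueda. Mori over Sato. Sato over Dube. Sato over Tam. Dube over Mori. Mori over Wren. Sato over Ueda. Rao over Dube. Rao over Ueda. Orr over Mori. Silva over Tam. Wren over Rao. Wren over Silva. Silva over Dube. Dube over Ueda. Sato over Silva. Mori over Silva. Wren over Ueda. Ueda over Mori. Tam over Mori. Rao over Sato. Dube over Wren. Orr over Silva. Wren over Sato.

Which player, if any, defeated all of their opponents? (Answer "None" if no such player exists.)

Highest win total is Rao with 7 (out of 8 possible).
Rao lost to Wren, so no player went undefeated.

None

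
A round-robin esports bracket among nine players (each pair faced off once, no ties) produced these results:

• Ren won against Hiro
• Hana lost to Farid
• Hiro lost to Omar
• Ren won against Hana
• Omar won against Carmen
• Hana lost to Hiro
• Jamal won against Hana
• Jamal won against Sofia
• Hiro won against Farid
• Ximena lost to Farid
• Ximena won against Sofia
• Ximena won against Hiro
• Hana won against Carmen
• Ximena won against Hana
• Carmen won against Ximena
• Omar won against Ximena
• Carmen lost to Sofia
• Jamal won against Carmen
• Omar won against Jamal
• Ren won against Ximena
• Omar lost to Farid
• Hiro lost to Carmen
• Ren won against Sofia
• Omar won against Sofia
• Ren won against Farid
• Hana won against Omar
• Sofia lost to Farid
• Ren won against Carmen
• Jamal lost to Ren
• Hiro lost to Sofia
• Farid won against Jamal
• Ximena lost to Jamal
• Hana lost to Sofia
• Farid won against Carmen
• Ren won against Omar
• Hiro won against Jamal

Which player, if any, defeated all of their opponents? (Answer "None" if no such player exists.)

Ren

Ren has 8 wins out of 8 opponents — a perfect record.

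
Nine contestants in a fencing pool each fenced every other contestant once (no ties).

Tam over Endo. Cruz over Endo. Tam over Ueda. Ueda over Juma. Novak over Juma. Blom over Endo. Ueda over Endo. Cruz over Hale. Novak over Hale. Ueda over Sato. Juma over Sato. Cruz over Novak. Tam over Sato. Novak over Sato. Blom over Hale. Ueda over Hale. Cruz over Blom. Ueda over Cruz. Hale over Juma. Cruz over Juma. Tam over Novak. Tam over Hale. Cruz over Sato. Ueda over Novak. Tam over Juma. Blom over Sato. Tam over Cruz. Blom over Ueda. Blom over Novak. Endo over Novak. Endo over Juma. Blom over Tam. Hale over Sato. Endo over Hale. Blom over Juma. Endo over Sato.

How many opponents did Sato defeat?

Sato's results: beat no one; lost to Ueda, Tam, Hale, Cruz, Endo, Novak, Juma, Blom.
That is 0 wins.

0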